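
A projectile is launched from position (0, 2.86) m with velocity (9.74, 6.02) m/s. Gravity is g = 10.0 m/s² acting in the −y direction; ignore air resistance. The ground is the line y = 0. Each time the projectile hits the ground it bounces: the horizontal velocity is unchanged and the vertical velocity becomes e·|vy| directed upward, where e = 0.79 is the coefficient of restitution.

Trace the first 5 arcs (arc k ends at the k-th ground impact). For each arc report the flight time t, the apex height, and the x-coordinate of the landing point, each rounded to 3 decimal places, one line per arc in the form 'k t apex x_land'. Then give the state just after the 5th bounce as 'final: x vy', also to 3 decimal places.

Arc 1: start y=2.860, vy=6.020 → t=1.569, apex=4.672, x_land=15.279, impact vy=-9.666
  bounce: vy ← 0.79·9.666 = 7.637
Arc 2: start y=0.000, vy=7.637 → t=1.527, apex=2.916, x_land=30.155, impact vy=-7.637
  bounce: vy ← 0.79·7.637 = 6.033
Arc 3: start y=0.000, vy=6.033 → t=1.207, apex=1.820, x_land=41.906, impact vy=-6.033
  bounce: vy ← 0.79·6.033 = 4.766
Arc 4: start y=0.000, vy=4.766 → t=0.953, apex=1.136, x_land=51.191, impact vy=-4.766
  bounce: vy ← 0.79·4.766 = 3.765
Arc 5: start y=0.000, vy=3.765 → t=0.753, apex=0.709, x_land=58.525, impact vy=-3.765
  bounce: vy ← 0.79·3.765 = 2.974

1 1.569 4.672 15.279
2 1.527 2.916 30.155
3 1.207 1.820 41.906
4 0.953 1.136 51.191
5 0.753 0.709 58.525
final: 58.525 2.974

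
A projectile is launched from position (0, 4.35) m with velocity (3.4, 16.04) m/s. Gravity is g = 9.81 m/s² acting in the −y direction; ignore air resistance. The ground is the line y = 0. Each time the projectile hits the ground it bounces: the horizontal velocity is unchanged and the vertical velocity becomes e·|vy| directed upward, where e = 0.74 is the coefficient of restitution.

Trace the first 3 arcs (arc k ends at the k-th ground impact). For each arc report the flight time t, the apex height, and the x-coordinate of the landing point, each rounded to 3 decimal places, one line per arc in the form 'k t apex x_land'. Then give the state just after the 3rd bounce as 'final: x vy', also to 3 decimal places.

1 3.522 17.463 11.975
2 2.793 9.563 21.469
3 2.067 5.237 28.495
final: 28.495 7.501

Arc 1: start y=4.350, vy=16.040 → t=3.522, apex=17.463, x_land=11.975, impact vy=-18.510
  bounce: vy ← 0.74·18.510 = 13.698
Arc 2: start y=0.000, vy=13.698 → t=2.793, apex=9.563, x_land=21.469, impact vy=-13.698
  bounce: vy ← 0.74·13.698 = 10.136
Arc 3: start y=0.000, vy=10.136 → t=2.067, apex=5.237, x_land=28.495, impact vy=-10.136
  bounce: vy ← 0.74·10.136 = 7.501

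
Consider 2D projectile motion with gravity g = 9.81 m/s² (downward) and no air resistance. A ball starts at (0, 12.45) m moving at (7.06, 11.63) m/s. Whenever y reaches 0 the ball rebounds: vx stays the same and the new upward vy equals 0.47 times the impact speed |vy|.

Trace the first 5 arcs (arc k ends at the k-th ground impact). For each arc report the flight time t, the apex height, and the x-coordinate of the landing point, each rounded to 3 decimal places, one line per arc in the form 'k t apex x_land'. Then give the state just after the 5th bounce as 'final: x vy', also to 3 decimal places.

1 3.171 19.344 22.390
2 1.867 4.273 35.569
3 0.877 0.944 41.763
4 0.412 0.209 44.675
5 0.194 0.046 46.043
final: 46.043 0.447

Arc 1: start y=12.450, vy=11.630 → t=3.171, apex=19.344, x_land=22.390, impact vy=-19.481
  bounce: vy ← 0.47·19.481 = 9.156
Arc 2: start y=0.000, vy=9.156 → t=1.867, apex=4.273, x_land=35.569, impact vy=-9.156
  bounce: vy ← 0.47·9.156 = 4.303
Arc 3: start y=0.000, vy=4.303 → t=0.877, apex=0.944, x_land=41.763, impact vy=-4.303
  bounce: vy ← 0.47·4.303 = 2.023
Arc 4: start y=0.000, vy=2.023 → t=0.412, apex=0.209, x_land=44.675, impact vy=-2.023
  bounce: vy ← 0.47·2.023 = 0.951
Arc 5: start y=0.000, vy=0.951 → t=0.194, apex=0.046, x_land=46.043, impact vy=-0.951
  bounce: vy ← 0.47·0.951 = 0.447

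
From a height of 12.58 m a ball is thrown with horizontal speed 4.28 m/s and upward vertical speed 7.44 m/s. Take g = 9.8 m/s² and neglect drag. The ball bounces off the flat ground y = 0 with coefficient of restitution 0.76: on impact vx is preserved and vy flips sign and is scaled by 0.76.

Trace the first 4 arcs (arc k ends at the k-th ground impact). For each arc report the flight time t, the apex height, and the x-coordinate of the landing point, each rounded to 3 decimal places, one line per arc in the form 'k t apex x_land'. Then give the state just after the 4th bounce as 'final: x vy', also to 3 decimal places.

Arc 1: start y=12.580, vy=7.440 → t=2.532, apex=15.404, x_land=10.838, impact vy=-17.376
  bounce: vy ← 0.76·17.376 = 13.206
Arc 2: start y=0.000, vy=13.206 → t=2.695, apex=8.897, x_land=22.373, impact vy=-13.206
  bounce: vy ← 0.76·13.206 = 10.036
Arc 3: start y=0.000, vy=10.036 → t=2.048, apex=5.139, x_land=31.139, impact vy=-10.036
  bounce: vy ← 0.76·10.036 = 7.628
Arc 4: start y=0.000, vy=7.628 → t=1.557, apex=2.968, x_land=37.802, impact vy=-7.628
  bounce: vy ← 0.76·7.628 = 5.797

1 2.532 15.404 10.838
2 2.695 8.897 22.373
3 2.048 5.139 31.139
4 1.557 2.968 37.802
final: 37.802 5.797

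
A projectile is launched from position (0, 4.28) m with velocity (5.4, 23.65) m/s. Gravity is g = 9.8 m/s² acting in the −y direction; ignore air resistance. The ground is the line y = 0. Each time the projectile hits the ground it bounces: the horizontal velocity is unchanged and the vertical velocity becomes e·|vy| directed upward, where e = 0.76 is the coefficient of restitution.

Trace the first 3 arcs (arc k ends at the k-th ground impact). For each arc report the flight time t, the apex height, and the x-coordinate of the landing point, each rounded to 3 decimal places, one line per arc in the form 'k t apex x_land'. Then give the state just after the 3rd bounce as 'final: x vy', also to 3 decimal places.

Arc 1: start y=4.280, vy=23.650 → t=5.001, apex=32.817, x_land=27.006, impact vy=-25.362
  bounce: vy ← 0.76·25.362 = 19.275
Arc 2: start y=0.000, vy=19.275 → t=3.934, apex=18.955, x_land=48.248, impact vy=-19.275
  bounce: vy ← 0.76·19.275 = 14.649
Arc 3: start y=0.000, vy=14.649 → t=2.990, apex=10.948, x_land=64.392, impact vy=-14.649
  bounce: vy ← 0.76·14.649 = 11.133

1 5.001 32.817 27.006
2 3.934 18.955 48.248
3 2.990 10.948 64.392
final: 64.392 11.133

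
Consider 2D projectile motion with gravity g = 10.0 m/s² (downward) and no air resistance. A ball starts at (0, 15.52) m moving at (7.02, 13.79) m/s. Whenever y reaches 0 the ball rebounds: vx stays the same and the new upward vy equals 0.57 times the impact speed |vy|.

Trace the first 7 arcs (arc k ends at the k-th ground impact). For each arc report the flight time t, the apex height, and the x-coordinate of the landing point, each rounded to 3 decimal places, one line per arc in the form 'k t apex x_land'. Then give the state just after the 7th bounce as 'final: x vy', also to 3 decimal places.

Arc 1: start y=15.520, vy=13.790 → t=3.616, apex=25.028, x_land=25.387, impact vy=-22.373
  bounce: vy ← 0.57·22.373 = 12.753
Arc 2: start y=0.000, vy=12.753 → t=2.551, apex=8.132, x_land=43.292, impact vy=-12.753
  bounce: vy ← 0.57·12.753 = 7.269
Arc 3: start y=0.000, vy=7.269 → t=1.454, apex=2.642, x_land=53.497, impact vy=-7.269
  bounce: vy ← 0.57·7.269 = 4.143
Arc 4: start y=0.000, vy=4.143 → t=0.829, apex=0.858, x_land=59.315, impact vy=-4.143
  bounce: vy ← 0.57·4.143 = 2.362
Arc 5: start y=0.000, vy=2.362 → t=0.472, apex=0.279, x_land=62.630, impact vy=-2.362
  bounce: vy ← 0.57·2.362 = 1.346
Arc 6: start y=0.000, vy=1.346 → t=0.269, apex=0.091, x_land=64.521, impact vy=-1.346
  bounce: vy ← 0.57·1.346 = 0.767
Arc 7: start y=0.000, vy=0.767 → t=0.153, apex=0.029, x_land=65.598, impact vy=-0.767
  bounce: vy ← 0.57·0.767 = 0.437

1 3.616 25.028 25.387
2 2.551 8.132 43.292
3 1.454 2.642 53.497
4 0.829 0.858 59.315
5 0.472 0.279 62.630
6 0.269 0.091 64.521
7 0.153 0.029 65.598
final: 65.598 0.437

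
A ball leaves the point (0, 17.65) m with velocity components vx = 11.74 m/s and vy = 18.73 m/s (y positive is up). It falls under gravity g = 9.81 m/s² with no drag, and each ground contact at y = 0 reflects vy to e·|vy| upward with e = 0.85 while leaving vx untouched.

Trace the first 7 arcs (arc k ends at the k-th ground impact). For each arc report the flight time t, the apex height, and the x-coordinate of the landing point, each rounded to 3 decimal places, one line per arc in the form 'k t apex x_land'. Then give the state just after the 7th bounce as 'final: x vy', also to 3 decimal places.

Arc 1: start y=17.650, vy=18.730 → t=4.601, apex=35.530, x_land=54.012, impact vy=-26.403
  bounce: vy ← 0.85·26.403 = 22.442
Arc 2: start y=0.000, vy=22.442 → t=4.575, apex=25.671, x_land=107.727, impact vy=-22.442
  bounce: vy ← 0.85·22.442 = 19.076
Arc 3: start y=0.000, vy=19.076 → t=3.889, apex=18.547, x_land=153.385, impact vy=-19.076
  bounce: vy ← 0.85·19.076 = 16.215
Arc 4: start y=0.000, vy=16.215 → t=3.306, apex=13.400, x_land=192.195, impact vy=-16.215
  bounce: vy ← 0.85·16.215 = 13.782
Arc 5: start y=0.000, vy=13.782 → t=2.810, apex=9.682, x_land=225.182, impact vy=-13.782
  bounce: vy ← 0.85·13.782 = 11.715
Arc 6: start y=0.000, vy=11.715 → t=2.388, apex=6.995, x_land=253.222, impact vy=-11.715
  bounce: vy ← 0.85·11.715 = 9.958
Arc 7: start y=0.000, vy=9.958 → t=2.030, apex=5.054, x_land=277.056, impact vy=-9.958
  bounce: vy ← 0.85·9.958 = 8.464

1 4.601 35.530 54.012
2 4.575 25.671 107.727
3 3.889 18.547 153.385
4 3.306 13.400 192.195
5 2.810 9.682 225.182
6 2.388 6.995 253.222
7 2.030 5.054 277.056
final: 277.056 8.464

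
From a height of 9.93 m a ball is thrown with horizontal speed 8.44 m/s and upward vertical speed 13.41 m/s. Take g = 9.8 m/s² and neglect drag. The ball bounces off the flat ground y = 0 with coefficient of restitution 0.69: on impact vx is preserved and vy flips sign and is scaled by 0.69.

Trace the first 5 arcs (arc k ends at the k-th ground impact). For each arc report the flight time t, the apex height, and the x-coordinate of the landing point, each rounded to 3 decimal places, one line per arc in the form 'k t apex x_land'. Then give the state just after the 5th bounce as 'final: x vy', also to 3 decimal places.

Arc 1: start y=9.930, vy=13.410 → t=3.343, apex=19.105, x_land=28.214, impact vy=-19.351
  bounce: vy ← 0.69·19.351 = 13.352
Arc 2: start y=0.000, vy=13.352 → t=2.725, apex=9.096, x_land=51.213, impact vy=-13.352
  bounce: vy ← 0.69·13.352 = 9.213
Arc 3: start y=0.000, vy=9.213 → t=1.880, apex=4.331, x_land=67.082, impact vy=-9.213
  bounce: vy ← 0.69·9.213 = 6.357
Arc 4: start y=0.000, vy=6.357 → t=1.297, apex=2.062, x_land=78.031, impact vy=-6.357
  bounce: vy ← 0.69·6.357 = 4.386
Arc 5: start y=0.000, vy=4.386 → t=0.895, apex=0.982, x_land=85.586, impact vy=-4.386
  bounce: vy ← 0.69·4.386 = 3.027

1 3.343 19.105 28.214
2 2.725 9.096 51.213
3 1.880 4.331 67.082
4 1.297 2.062 78.031
5 0.895 0.982 85.586
final: 85.586 3.027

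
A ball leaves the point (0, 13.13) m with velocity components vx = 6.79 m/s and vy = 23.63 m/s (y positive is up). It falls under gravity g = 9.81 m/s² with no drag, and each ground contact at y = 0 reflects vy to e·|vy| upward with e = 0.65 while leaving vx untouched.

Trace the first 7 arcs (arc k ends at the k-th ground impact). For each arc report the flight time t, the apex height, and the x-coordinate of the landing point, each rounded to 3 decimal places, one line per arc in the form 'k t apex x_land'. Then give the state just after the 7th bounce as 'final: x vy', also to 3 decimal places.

1 5.321 41.590 36.127
2 3.785 17.572 61.830
3 2.461 7.424 78.537
4 1.599 3.137 89.397
5 1.040 1.325 96.456
6 0.676 0.560 101.044
7 0.439 0.237 104.026
final: 104.026 1.400

Arc 1: start y=13.130, vy=23.630 → t=5.321, apex=41.590, x_land=36.127, impact vy=-28.565
  bounce: vy ← 0.65·28.565 = 18.568
Arc 2: start y=0.000, vy=18.568 → t=3.785, apex=17.572, x_land=61.830, impact vy=-18.568
  bounce: vy ← 0.65·18.568 = 12.069
Arc 3: start y=0.000, vy=12.069 → t=2.461, apex=7.424, x_land=78.537, impact vy=-12.069
  bounce: vy ← 0.65·12.069 = 7.845
Arc 4: start y=0.000, vy=7.845 → t=1.599, apex=3.137, x_land=89.397, impact vy=-7.845
  bounce: vy ← 0.65·7.845 = 5.099
Arc 5: start y=0.000, vy=5.099 → t=1.040, apex=1.325, x_land=96.456, impact vy=-5.099
  bounce: vy ← 0.65·5.099 = 3.314
Arc 6: start y=0.000, vy=3.314 → t=0.676, apex=0.560, x_land=101.044, impact vy=-3.314
  bounce: vy ← 0.65·3.314 = 2.154
Arc 7: start y=0.000, vy=2.154 → t=0.439, apex=0.237, x_land=104.026, impact vy=-2.154
  bounce: vy ← 0.65·2.154 = 1.400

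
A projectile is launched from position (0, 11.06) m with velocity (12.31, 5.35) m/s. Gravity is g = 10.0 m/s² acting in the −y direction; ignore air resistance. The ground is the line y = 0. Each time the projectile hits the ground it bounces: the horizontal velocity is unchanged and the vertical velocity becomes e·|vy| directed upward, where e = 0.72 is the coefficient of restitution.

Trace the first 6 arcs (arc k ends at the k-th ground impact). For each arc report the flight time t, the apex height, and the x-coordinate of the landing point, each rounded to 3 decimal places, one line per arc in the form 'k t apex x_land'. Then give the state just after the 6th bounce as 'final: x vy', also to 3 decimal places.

Arc 1: start y=11.060, vy=5.350 → t=2.116, apex=12.491, x_land=26.043, impact vy=-15.806
  bounce: vy ← 0.72·15.806 = 11.380
Arc 2: start y=0.000, vy=11.380 → t=2.276, apex=6.475, x_land=54.061, impact vy=-11.380
  bounce: vy ← 0.72·11.380 = 8.194
Arc 3: start y=0.000, vy=8.194 → t=1.639, apex=3.357, x_land=74.234, impact vy=-8.194
  bounce: vy ← 0.72·8.194 = 5.899
Arc 4: start y=0.000, vy=5.899 → t=1.180, apex=1.740, x_land=88.758, impact vy=-5.899
  bounce: vy ← 0.72·5.899 = 4.248
Arc 5: start y=0.000, vy=4.248 → t=0.850, apex=0.902, x_land=99.216, impact vy=-4.248
  bounce: vy ← 0.72·4.248 = 3.058
Arc 6: start y=0.000, vy=3.058 → t=0.612, apex=0.468, x_land=106.745, impact vy=-3.058
  bounce: vy ← 0.72·3.058 = 2.202

1 2.116 12.491 26.043
2 2.276 6.475 54.061
3 1.639 3.357 74.234
4 1.180 1.740 88.758
5 0.850 0.902 99.216
6 0.612 0.468 106.745
final: 106.745 2.202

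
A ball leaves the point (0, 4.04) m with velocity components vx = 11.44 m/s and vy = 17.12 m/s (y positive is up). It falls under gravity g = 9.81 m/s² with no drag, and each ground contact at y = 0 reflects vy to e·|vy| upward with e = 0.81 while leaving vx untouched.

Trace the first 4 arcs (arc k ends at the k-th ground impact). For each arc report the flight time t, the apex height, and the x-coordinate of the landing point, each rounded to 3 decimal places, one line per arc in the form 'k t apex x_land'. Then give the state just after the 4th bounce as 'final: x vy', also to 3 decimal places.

1 3.712 18.979 42.467
2 3.187 12.452 78.922
3 2.581 8.170 108.450
4 2.091 5.360 132.368
final: 132.368 8.307

Arc 1: start y=4.040, vy=17.120 → t=3.712, apex=18.979, x_land=42.467, impact vy=-19.297
  bounce: vy ← 0.81·19.297 = 15.630
Arc 2: start y=0.000, vy=15.630 → t=3.187, apex=12.452, x_land=78.922, impact vy=-15.630
  bounce: vy ← 0.81·15.630 = 12.661
Arc 3: start y=0.000, vy=12.661 → t=2.581, apex=8.170, x_land=108.450, impact vy=-12.661
  bounce: vy ← 0.81·12.661 = 10.255
Arc 4: start y=0.000, vy=10.255 → t=2.091, apex=5.360, x_land=132.368, impact vy=-10.255
  bounce: vy ← 0.81·10.255 = 8.307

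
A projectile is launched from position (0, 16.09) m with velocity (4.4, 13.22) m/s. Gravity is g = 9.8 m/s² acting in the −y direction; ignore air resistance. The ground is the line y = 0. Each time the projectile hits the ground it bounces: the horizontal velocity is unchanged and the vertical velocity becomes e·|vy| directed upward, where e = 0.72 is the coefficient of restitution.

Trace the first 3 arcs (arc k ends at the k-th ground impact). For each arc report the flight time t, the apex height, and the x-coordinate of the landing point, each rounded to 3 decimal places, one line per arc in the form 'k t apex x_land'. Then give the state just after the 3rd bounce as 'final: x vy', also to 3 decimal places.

1 3.608 25.007 15.875
2 3.253 12.964 30.189
3 2.342 6.720 40.495
final: 40.495 8.263

Arc 1: start y=16.090, vy=13.220 → t=3.608, apex=25.007, x_land=15.875, impact vy=-22.139
  bounce: vy ← 0.72·22.139 = 15.940
Arc 2: start y=0.000, vy=15.940 → t=3.253, apex=12.964, x_land=30.189, impact vy=-15.940
  bounce: vy ← 0.72·15.940 = 11.477
Arc 3: start y=0.000, vy=11.477 → t=2.342, apex=6.720, x_land=40.495, impact vy=-11.477
  bounce: vy ← 0.72·11.477 = 8.263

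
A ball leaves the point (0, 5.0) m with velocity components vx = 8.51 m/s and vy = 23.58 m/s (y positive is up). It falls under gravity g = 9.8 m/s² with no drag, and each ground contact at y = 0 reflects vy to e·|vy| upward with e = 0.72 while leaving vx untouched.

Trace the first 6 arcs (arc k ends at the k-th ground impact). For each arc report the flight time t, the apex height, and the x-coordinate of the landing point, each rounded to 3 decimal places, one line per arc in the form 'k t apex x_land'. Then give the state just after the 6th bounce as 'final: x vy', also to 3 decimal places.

Arc 1: start y=5.000, vy=23.580 → t=5.016, apex=33.368, x_land=42.684, impact vy=-25.574
  bounce: vy ← 0.72·25.574 = 18.413
Arc 2: start y=0.000, vy=18.413 → t=3.758, apex=17.298, x_land=74.662, impact vy=-18.413
  bounce: vy ← 0.72·18.413 = 13.257
Arc 3: start y=0.000, vy=13.257 → t=2.706, apex=8.967, x_land=97.687, impact vy=-13.257
  bounce: vy ← 0.72·13.257 = 9.545
Arc 4: start y=0.000, vy=9.545 → t=1.948, apex=4.649, x_land=114.265, impact vy=-9.545
  bounce: vy ← 0.72·9.545 = 6.873
Arc 5: start y=0.000, vy=6.873 → t=1.403, apex=2.410, x_land=126.201, impact vy=-6.873
  bounce: vy ← 0.72·6.873 = 4.948
Arc 6: start y=0.000, vy=4.948 → t=1.010, apex=1.249, x_land=134.794, impact vy=-4.948
  bounce: vy ← 0.72·4.948 = 3.563

1 5.016 33.368 42.684
2 3.758 17.298 74.662
3 2.706 8.967 97.687
4 1.948 4.649 114.265
5 1.403 2.410 126.201
6 1.010 1.249 134.794
final: 134.794 3.563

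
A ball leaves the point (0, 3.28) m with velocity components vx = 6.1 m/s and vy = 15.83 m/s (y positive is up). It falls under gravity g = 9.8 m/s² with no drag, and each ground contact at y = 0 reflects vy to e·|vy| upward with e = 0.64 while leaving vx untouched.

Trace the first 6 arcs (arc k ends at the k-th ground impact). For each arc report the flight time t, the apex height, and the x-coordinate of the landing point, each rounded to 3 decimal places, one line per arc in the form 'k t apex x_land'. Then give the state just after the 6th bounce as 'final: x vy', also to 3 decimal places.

Arc 1: start y=3.280, vy=15.830 → t=3.426, apex=16.065, x_land=20.899, impact vy=-17.745
  bounce: vy ← 0.64·17.745 = 11.357
Arc 2: start y=0.000, vy=11.357 → t=2.318, apex=6.580, x_land=35.036, impact vy=-11.357
  bounce: vy ← 0.64·11.357 = 7.268
Arc 3: start y=0.000, vy=7.268 → t=1.483, apex=2.695, x_land=44.085, impact vy=-7.268
  bounce: vy ← 0.64·7.268 = 4.652
Arc 4: start y=0.000, vy=4.652 → t=0.949, apex=1.104, x_land=49.876, impact vy=-4.652
  bounce: vy ← 0.64·4.652 = 2.977
Arc 5: start y=0.000, vy=2.977 → t=0.608, apex=0.452, x_land=53.582, impact vy=-2.977
  bounce: vy ← 0.64·2.977 = 1.905
Arc 6: start y=0.000, vy=1.905 → t=0.389, apex=0.185, x_land=55.954, impact vy=-1.905
  bounce: vy ← 0.64·1.905 = 1.219

1 3.426 16.065 20.899
2 2.318 6.580 35.036
3 1.483 2.695 44.085
4 0.949 1.104 49.876
5 0.608 0.452 53.582
6 0.389 0.185 55.954
final: 55.954 1.219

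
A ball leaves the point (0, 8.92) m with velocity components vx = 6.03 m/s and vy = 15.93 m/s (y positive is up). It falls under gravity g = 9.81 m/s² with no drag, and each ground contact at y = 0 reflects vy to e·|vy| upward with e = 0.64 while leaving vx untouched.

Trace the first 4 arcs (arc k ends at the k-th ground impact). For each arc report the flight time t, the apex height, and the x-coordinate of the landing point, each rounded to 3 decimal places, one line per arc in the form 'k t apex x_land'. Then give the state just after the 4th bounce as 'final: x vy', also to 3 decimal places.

Arc 1: start y=8.920, vy=15.930 → t=3.735, apex=21.854, x_land=22.520, impact vy=-20.707
  bounce: vy ← 0.64·20.707 = 13.252
Arc 2: start y=0.000, vy=13.252 → t=2.702, apex=8.951, x_land=38.812, impact vy=-13.252
  bounce: vy ← 0.64·13.252 = 8.482
Arc 3: start y=0.000, vy=8.482 → t=1.729, apex=3.666, x_land=49.239, impact vy=-8.482
  bounce: vy ← 0.64·8.482 = 5.428
Arc 4: start y=0.000, vy=5.428 → t=1.107, apex=1.502, x_land=55.912, impact vy=-5.428
  bounce: vy ← 0.64·5.428 = 3.474

1 3.735 21.854 22.520
2 2.702 8.951 38.812
3 1.729 3.666 49.239
4 1.107 1.502 55.912
final: 55.912 3.474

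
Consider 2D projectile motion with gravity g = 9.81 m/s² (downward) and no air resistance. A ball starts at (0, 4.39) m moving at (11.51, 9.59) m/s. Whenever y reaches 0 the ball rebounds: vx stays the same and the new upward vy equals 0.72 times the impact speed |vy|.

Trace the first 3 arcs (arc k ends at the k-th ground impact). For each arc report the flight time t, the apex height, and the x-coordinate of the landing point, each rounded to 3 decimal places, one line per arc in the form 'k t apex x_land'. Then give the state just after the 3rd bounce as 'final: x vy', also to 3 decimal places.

1 2.338 9.077 26.910
2 1.959 4.706 49.458
3 1.410 2.439 65.692
final: 65.692 4.981

Arc 1: start y=4.390, vy=9.590 → t=2.338, apex=9.077, x_land=26.910, impact vy=-13.345
  bounce: vy ← 0.72·13.345 = 9.609
Arc 2: start y=0.000, vy=9.609 → t=1.959, apex=4.706, x_land=49.458, impact vy=-9.609
  bounce: vy ← 0.72·9.609 = 6.918
Arc 3: start y=0.000, vy=6.918 → t=1.410, apex=2.439, x_land=65.692, impact vy=-6.918
  bounce: vy ← 0.72·6.918 = 4.981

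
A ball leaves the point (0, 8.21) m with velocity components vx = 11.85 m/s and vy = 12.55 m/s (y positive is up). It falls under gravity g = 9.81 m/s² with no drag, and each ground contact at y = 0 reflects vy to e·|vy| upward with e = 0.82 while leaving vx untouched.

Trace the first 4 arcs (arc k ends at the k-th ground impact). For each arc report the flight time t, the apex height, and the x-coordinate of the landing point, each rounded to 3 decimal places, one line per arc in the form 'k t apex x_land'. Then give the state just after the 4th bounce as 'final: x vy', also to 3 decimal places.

Arc 1: start y=8.210, vy=12.550 → t=3.099, apex=16.238, x_land=36.720, impact vy=-17.849
  bounce: vy ← 0.82·17.849 = 14.636
Arc 2: start y=0.000, vy=14.636 → t=2.984, apex=10.918, x_land=72.080, impact vy=-14.636
  bounce: vy ← 0.82·14.636 = 12.002
Arc 3: start y=0.000, vy=12.002 → t=2.447, apex=7.341, x_land=101.074, impact vy=-12.002
  bounce: vy ← 0.82·12.002 = 9.841
Arc 4: start y=0.000, vy=9.841 → t=2.006, apex=4.936, x_land=124.850, impact vy=-9.841
  bounce: vy ← 0.82·9.841 = 8.070

1 3.099 16.238 36.720
2 2.984 10.918 72.080
3 2.447 7.341 101.074
4 2.006 4.936 124.850
final: 124.850 8.070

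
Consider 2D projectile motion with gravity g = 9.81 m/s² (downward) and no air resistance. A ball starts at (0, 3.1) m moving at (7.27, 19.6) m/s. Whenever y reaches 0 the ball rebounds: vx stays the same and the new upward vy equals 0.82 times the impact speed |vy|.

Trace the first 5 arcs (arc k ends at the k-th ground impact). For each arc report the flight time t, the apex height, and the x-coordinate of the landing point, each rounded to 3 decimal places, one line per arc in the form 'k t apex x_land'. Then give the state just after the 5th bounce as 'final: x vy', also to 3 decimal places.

1 4.148 22.680 30.158
2 3.527 15.250 55.796
3 2.892 10.254 76.819
4 2.371 6.895 94.058
5 1.944 4.636 108.193
final: 108.193 7.821

Arc 1: start y=3.100, vy=19.600 → t=4.148, apex=22.680, x_land=30.158, impact vy=-21.095
  bounce: vy ← 0.82·21.095 = 17.298
Arc 2: start y=0.000, vy=17.298 → t=3.527, apex=15.250, x_land=55.796, impact vy=-17.298
  bounce: vy ← 0.82·17.298 = 14.184
Arc 3: start y=0.000, vy=14.184 → t=2.892, apex=10.254, x_land=76.819, impact vy=-14.184
  bounce: vy ← 0.82·14.184 = 11.631
Arc 4: start y=0.000, vy=11.631 → t=2.371, apex=6.895, x_land=94.058, impact vy=-11.631
  bounce: vy ← 0.82·11.631 = 9.537
Arc 5: start y=0.000, vy=9.537 → t=1.944, apex=4.636, x_land=108.193, impact vy=-9.537
  bounce: vy ← 0.82·9.537 = 7.821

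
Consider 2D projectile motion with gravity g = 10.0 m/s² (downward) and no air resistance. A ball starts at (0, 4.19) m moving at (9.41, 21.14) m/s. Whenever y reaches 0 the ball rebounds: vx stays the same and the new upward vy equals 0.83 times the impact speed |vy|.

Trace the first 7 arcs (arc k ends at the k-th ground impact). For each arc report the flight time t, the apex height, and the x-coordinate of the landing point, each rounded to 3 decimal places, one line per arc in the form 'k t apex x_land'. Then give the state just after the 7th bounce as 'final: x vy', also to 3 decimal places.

1 4.418 26.535 41.570
2 3.824 18.280 77.556
3 3.174 12.593 107.423
4 2.634 8.675 132.213
5 2.187 5.976 152.789
6 1.815 4.117 169.867
7 1.506 2.836 184.042
final: 184.042 6.251

Arc 1: start y=4.190, vy=21.140 → t=4.418, apex=26.535, x_land=41.570, impact vy=-23.037
  bounce: vy ← 0.83·23.037 = 19.121
Arc 2: start y=0.000, vy=19.121 → t=3.824, apex=18.280, x_land=77.556, impact vy=-19.121
  bounce: vy ← 0.83·19.121 = 15.870
Arc 3: start y=0.000, vy=15.870 → t=3.174, apex=12.593, x_land=107.423, impact vy=-15.870
  bounce: vy ← 0.83·15.870 = 13.172
Arc 4: start y=0.000, vy=13.172 → t=2.634, apex=8.675, x_land=132.213, impact vy=-13.172
  bounce: vy ← 0.83·13.172 = 10.933
Arc 5: start y=0.000, vy=10.933 → t=2.187, apex=5.976, x_land=152.789, impact vy=-10.933
  bounce: vy ← 0.83·10.933 = 9.074
Arc 6: start y=0.000, vy=9.074 → t=1.815, apex=4.117, x_land=169.867, impact vy=-9.074
  bounce: vy ← 0.83·9.074 = 7.532
Arc 7: start y=0.000, vy=7.532 → t=1.506, apex=2.836, x_land=184.042, impact vy=-7.532
  bounce: vy ← 0.83·7.532 = 6.251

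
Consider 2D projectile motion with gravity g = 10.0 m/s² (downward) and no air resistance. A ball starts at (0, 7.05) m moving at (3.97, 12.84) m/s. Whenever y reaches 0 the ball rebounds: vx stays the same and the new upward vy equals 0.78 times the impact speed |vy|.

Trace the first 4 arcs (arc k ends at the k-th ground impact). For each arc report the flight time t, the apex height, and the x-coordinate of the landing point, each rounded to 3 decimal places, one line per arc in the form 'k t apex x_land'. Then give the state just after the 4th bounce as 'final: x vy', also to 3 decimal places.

Arc 1: start y=7.050, vy=12.840 → t=3.033, apex=15.293, x_land=12.041, impact vy=-17.489
  bounce: vy ← 0.78·17.489 = 13.641
Arc 2: start y=0.000, vy=13.641 → t=2.728, apex=9.304, x_land=22.872, impact vy=-13.641
  bounce: vy ← 0.78·13.641 = 10.640
Arc 3: start y=0.000, vy=10.640 → t=2.128, apex=5.661, x_land=31.320, impact vy=-10.640
  bounce: vy ← 0.78·10.640 = 8.299
Arc 4: start y=0.000, vy=8.299 → t=1.660, apex=3.444, x_land=37.910, impact vy=-8.299
  bounce: vy ← 0.78·8.299 = 6.474

1 3.033 15.293 12.041
2 2.728 9.304 22.872
3 2.128 5.661 31.320
4 1.660 3.444 37.910
final: 37.910 6.474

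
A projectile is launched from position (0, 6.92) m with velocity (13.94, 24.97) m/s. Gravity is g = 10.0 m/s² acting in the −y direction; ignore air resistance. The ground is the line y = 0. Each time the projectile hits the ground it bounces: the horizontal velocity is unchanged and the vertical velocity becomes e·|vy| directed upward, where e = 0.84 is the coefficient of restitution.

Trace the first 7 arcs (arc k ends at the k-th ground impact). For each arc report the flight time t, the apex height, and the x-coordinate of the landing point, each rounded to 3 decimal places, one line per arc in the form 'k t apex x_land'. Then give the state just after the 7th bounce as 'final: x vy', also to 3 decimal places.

1 5.257 38.095 73.286
2 4.637 26.880 137.929
3 3.895 18.966 192.229
4 3.272 13.383 237.841
5 2.749 9.443 276.155
6 2.309 6.663 308.339
7 1.939 4.701 335.374
final: 335.374 8.145

Arc 1: start y=6.920, vy=24.970 → t=5.257, apex=38.095, x_land=73.286, impact vy=-27.603
  bounce: vy ← 0.84·27.603 = 23.186
Arc 2: start y=0.000, vy=23.186 → t=4.637, apex=26.880, x_land=137.929, impact vy=-23.186
  bounce: vy ← 0.84·23.186 = 19.476
Arc 3: start y=0.000, vy=19.476 → t=3.895, apex=18.966, x_land=192.229, impact vy=-19.476
  bounce: vy ← 0.84·19.476 = 16.360
Arc 4: start y=0.000, vy=16.360 → t=3.272, apex=13.383, x_land=237.841, impact vy=-16.360
  bounce: vy ← 0.84·16.360 = 13.743
Arc 5: start y=0.000, vy=13.743 → t=2.749, apex=9.443, x_land=276.155, impact vy=-13.743
  bounce: vy ← 0.84·13.743 = 11.544
Arc 6: start y=0.000, vy=11.544 → t=2.309, apex=6.663, x_land=308.339, impact vy=-11.544
  bounce: vy ← 0.84·11.544 = 9.697
Arc 7: start y=0.000, vy=9.697 → t=1.939, apex=4.701, x_land=335.374, impact vy=-9.697
  bounce: vy ← 0.84·9.697 = 8.145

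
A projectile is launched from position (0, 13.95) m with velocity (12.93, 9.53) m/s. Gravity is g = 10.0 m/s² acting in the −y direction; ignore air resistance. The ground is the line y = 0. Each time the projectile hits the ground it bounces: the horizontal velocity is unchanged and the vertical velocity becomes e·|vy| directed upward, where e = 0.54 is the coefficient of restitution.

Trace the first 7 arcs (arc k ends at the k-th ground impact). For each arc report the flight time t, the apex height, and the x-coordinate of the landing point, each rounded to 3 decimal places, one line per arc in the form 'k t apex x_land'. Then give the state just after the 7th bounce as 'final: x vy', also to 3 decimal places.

1 2.876 18.491 37.188
2 2.077 5.392 64.042
3 1.122 1.572 78.544
4 0.606 0.458 86.374
5 0.327 0.134 90.603
6 0.177 0.039 92.887
7 0.095 0.011 94.120
final: 94.120 0.257

Arc 1: start y=13.950, vy=9.530 → t=2.876, apex=18.491, x_land=37.188, impact vy=-19.231
  bounce: vy ← 0.54·19.231 = 10.385
Arc 2: start y=0.000, vy=10.385 → t=2.077, apex=5.392, x_land=64.042, impact vy=-10.385
  bounce: vy ← 0.54·10.385 = 5.608
Arc 3: start y=0.000, vy=5.608 → t=1.122, apex=1.572, x_land=78.544, impact vy=-5.608
  bounce: vy ← 0.54·5.608 = 3.028
Arc 4: start y=0.000, vy=3.028 → t=0.606, apex=0.458, x_land=86.374, impact vy=-3.028
  bounce: vy ← 0.54·3.028 = 1.635
Arc 5: start y=0.000, vy=1.635 → t=0.327, apex=0.134, x_land=90.603, impact vy=-1.635
  bounce: vy ← 0.54·1.635 = 0.883
Arc 6: start y=0.000, vy=0.883 → t=0.177, apex=0.039, x_land=92.887, impact vy=-0.883
  bounce: vy ← 0.54·0.883 = 0.477
Arc 7: start y=0.000, vy=0.477 → t=0.095, apex=0.011, x_land=94.120, impact vy=-0.477
  bounce: vy ← 0.54·0.477 = 0.257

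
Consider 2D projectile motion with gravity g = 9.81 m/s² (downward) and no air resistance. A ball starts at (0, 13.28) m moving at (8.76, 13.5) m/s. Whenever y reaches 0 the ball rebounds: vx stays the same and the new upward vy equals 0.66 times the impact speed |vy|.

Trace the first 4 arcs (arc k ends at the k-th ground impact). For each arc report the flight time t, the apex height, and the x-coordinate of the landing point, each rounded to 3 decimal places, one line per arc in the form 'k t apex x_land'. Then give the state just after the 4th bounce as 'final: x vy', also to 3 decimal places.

Arc 1: start y=13.280, vy=13.500 → t=3.521, apex=22.569, x_land=30.846, impact vy=-21.043
  bounce: vy ← 0.66·21.043 = 13.888
Arc 2: start y=0.000, vy=13.888 → t=2.831, apex=9.831, x_land=55.649, impact vy=-13.888
  bounce: vy ← 0.66·13.888 = 9.166
Arc 3: start y=0.000, vy=9.166 → t=1.869, apex=4.282, x_land=72.020, impact vy=-9.166
  bounce: vy ← 0.66·9.166 = 6.050
Arc 4: start y=0.000, vy=6.050 → t=1.233, apex=1.865, x_land=82.824, impact vy=-6.050
  bounce: vy ← 0.66·6.050 = 3.993

1 3.521 22.569 30.846
2 2.831 9.831 55.649
3 1.869 4.282 72.020
4 1.233 1.865 82.824
final: 82.824 3.993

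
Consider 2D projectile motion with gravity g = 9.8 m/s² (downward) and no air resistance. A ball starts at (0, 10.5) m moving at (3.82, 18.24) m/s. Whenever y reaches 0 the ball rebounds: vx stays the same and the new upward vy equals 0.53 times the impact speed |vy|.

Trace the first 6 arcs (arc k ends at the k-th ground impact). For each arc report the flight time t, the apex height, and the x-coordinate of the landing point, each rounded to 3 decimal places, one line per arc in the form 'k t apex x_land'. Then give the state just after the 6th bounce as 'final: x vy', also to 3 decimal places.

1 4.229 27.474 16.155
2 2.510 7.718 25.743
3 1.330 2.168 30.825
4 0.705 0.609 33.518
5 0.374 0.171 34.946
6 0.198 0.048 35.703
final: 35.703 0.514

Arc 1: start y=10.500, vy=18.240 → t=4.229, apex=27.474, x_land=16.155, impact vy=-23.206
  bounce: vy ← 0.53·23.206 = 12.299
Arc 2: start y=0.000, vy=12.299 → t=2.510, apex=7.718, x_land=25.743, impact vy=-12.299
  bounce: vy ← 0.53·12.299 = 6.518
Arc 3: start y=0.000, vy=6.518 → t=1.330, apex=2.168, x_land=30.825, impact vy=-6.518
  bounce: vy ← 0.53·6.518 = 3.455
Arc 4: start y=0.000, vy=3.455 → t=0.705, apex=0.609, x_land=33.518, impact vy=-3.455
  bounce: vy ← 0.53·3.455 = 1.831
Arc 5: start y=0.000, vy=1.831 → t=0.374, apex=0.171, x_land=34.946, impact vy=-1.831
  bounce: vy ← 0.53·1.831 = 0.970
Arc 6: start y=0.000, vy=0.970 → t=0.198, apex=0.048, x_land=35.703, impact vy=-0.970
  bounce: vy ← 0.53·0.970 = 0.514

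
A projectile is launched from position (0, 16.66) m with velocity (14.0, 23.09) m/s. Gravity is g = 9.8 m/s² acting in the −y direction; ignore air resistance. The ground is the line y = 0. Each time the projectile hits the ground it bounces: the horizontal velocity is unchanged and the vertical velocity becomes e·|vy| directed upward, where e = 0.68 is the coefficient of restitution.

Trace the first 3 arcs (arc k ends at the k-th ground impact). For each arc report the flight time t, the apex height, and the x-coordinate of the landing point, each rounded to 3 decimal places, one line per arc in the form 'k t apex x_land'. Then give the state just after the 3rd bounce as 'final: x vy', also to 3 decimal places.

1 5.348 43.861 74.872
2 4.069 20.282 131.837
3 2.767 9.378 170.574
final: 170.574 9.219

Arc 1: start y=16.660, vy=23.090 → t=5.348, apex=43.861, x_land=74.872, impact vy=-29.320
  bounce: vy ← 0.68·29.320 = 19.938
Arc 2: start y=0.000, vy=19.938 → t=4.069, apex=20.282, x_land=131.837, impact vy=-19.938
  bounce: vy ← 0.68·19.938 = 13.558
Arc 3: start y=0.000, vy=13.558 → t=2.767, apex=9.378, x_land=170.574, impact vy=-13.558
  bounce: vy ← 0.68·13.558 = 9.219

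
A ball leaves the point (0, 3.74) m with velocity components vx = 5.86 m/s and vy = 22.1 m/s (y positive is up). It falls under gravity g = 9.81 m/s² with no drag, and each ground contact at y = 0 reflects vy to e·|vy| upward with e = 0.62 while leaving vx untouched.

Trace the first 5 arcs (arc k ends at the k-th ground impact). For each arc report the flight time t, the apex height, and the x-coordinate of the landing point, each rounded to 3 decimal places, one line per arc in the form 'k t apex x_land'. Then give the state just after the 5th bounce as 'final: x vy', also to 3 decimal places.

Arc 1: start y=3.740, vy=22.100 → t=4.669, apex=28.633, x_land=27.360, impact vy=-23.702
  bounce: vy ← 0.62·23.702 = 14.695
Arc 2: start y=0.000, vy=14.695 → t=2.996, apex=11.007, x_land=44.916, impact vy=-14.695
  bounce: vy ← 0.62·14.695 = 9.111
Arc 3: start y=0.000, vy=9.111 → t=1.858, apex=4.231, x_land=55.801, impact vy=-9.111
  bounce: vy ← 0.62·9.111 = 5.649
Arc 4: start y=0.000, vy=5.649 → t=1.152, apex=1.626, x_land=62.550, impact vy=-5.649
  bounce: vy ← 0.62·5.649 = 3.502
Arc 5: start y=0.000, vy=3.502 → t=0.714, apex=0.625, x_land=66.734, impact vy=-3.502
  bounce: vy ← 0.62·3.502 = 2.171

1 4.669 28.633 27.360
2 2.996 11.007 44.916
3 1.858 4.231 55.801
4 1.152 1.626 62.550
5 0.714 0.625 66.734
final: 66.734 2.171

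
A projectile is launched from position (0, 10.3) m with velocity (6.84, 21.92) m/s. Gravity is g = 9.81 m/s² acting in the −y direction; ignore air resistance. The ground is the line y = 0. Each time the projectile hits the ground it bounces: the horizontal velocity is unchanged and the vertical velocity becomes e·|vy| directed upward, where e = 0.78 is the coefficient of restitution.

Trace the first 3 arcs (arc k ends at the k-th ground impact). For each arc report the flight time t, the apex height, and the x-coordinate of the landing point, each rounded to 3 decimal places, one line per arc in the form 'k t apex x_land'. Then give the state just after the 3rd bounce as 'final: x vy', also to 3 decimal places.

1 4.898 34.790 33.500
2 4.155 21.166 61.918
3 3.241 12.877 84.083
final: 84.083 12.398

Arc 1: start y=10.300, vy=21.920 → t=4.898, apex=34.790, x_land=33.500, impact vy=-26.126
  bounce: vy ← 0.78·26.126 = 20.378
Arc 2: start y=0.000, vy=20.378 → t=4.155, apex=21.166, x_land=61.918, impact vy=-20.378
  bounce: vy ← 0.78·20.378 = 15.895
Arc 3: start y=0.000, vy=15.895 → t=3.241, apex=12.877, x_land=84.083, impact vy=-15.895
  bounce: vy ← 0.78·15.895 = 12.398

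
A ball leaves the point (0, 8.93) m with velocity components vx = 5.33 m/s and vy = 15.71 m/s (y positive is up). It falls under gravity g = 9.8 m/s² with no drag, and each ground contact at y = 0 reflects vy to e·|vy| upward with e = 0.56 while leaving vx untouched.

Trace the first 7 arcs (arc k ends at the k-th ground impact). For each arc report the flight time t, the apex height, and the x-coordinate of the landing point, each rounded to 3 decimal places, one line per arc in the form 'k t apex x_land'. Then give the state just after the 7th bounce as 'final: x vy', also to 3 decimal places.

Arc 1: start y=8.930, vy=15.710 → t=3.699, apex=21.522, x_land=19.715, impact vy=-20.539
  bounce: vy ← 0.56·20.539 = 11.502
Arc 2: start y=0.000, vy=11.502 → t=2.347, apex=6.749, x_land=32.226, impact vy=-11.502
  bounce: vy ← 0.56·11.502 = 6.441
Arc 3: start y=0.000, vy=6.441 → t=1.314, apex=2.117, x_land=39.232, impact vy=-6.441
  bounce: vy ← 0.56·6.441 = 3.607
Arc 4: start y=0.000, vy=3.607 → t=0.736, apex=0.664, x_land=43.155, impact vy=-3.607
  bounce: vy ← 0.56·3.607 = 2.020
Arc 5: start y=0.000, vy=2.020 → t=0.412, apex=0.208, x_land=45.352, impact vy=-2.020
  bounce: vy ← 0.56·2.020 = 1.131
Arc 6: start y=0.000, vy=1.131 → t=0.231, apex=0.065, x_land=46.583, impact vy=-1.131
  bounce: vy ← 0.56·1.131 = 0.633
Arc 7: start y=0.000, vy=0.633 → t=0.129, apex=0.020, x_land=47.272, impact vy=-0.633
  bounce: vy ← 0.56·0.633 = 0.355

1 3.699 21.522 19.715
2 2.347 6.749 32.226
3 1.314 2.117 39.232
4 0.736 0.664 43.155
5 0.412 0.208 45.352
6 0.231 0.065 46.583
7 0.129 0.020 47.272
final: 47.272 0.355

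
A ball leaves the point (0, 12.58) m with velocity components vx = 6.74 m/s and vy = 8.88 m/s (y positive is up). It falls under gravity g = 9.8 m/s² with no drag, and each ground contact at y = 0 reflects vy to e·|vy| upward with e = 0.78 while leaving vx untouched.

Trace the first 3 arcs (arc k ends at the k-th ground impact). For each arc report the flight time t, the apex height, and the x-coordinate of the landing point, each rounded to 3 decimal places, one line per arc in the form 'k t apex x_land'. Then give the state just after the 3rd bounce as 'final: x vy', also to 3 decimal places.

1 2.747 16.603 18.514
2 2.872 10.101 37.869
3 2.240 6.146 52.965
final: 52.965 8.561

Arc 1: start y=12.580, vy=8.880 → t=2.747, apex=16.603, x_land=18.514, impact vy=-18.039
  bounce: vy ← 0.78·18.039 = 14.071
Arc 2: start y=0.000, vy=14.071 → t=2.872, apex=10.101, x_land=37.869, impact vy=-14.071
  bounce: vy ← 0.78·14.071 = 10.975
Arc 3: start y=0.000, vy=10.975 → t=2.240, apex=6.146, x_land=52.965, impact vy=-10.975
  bounce: vy ← 0.78·10.975 = 8.561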